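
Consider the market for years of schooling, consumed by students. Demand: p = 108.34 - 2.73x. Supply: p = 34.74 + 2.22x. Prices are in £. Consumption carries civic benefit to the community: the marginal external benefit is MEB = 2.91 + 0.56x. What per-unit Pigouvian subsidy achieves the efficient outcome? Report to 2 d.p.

subsidy = £12.67 per unit

Social marginal benefit = demand + MEB = 111.25 - 2.17x.
Set SMB = MC: 111.25 - 2.17x = 34.74 + 2.22x → x* = 17.4282.
The Pigouvian subsidy equals MEB at x*: 2.91 + 0.56×17.4282 = 12.6698.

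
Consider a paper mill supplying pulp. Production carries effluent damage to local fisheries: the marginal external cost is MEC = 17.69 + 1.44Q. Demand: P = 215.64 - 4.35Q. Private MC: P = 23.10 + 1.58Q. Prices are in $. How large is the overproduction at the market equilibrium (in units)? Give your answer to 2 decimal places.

Market equilibrium (private): 23.10 + 1.58Q = 215.64 - 4.35Q → Q_m = 32.4688.
Social marginal cost = private MC + MEC = 40.79 + 3.02Q.
Set SMC = demand: 40.79 + 3.02Q = 215.64 - 4.35Q → Q* = 23.7246.
Gap = |32.4688 − 23.7246| = 8.7442.

8.74 units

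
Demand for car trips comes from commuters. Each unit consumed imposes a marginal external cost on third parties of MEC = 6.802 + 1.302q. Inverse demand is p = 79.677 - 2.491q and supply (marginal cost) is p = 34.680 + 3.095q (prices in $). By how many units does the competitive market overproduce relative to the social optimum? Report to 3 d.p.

Market equilibrium (private): 34.680 + 3.095q = 79.677 - 2.491q → q_m = 8.0553.
Social marginal benefit = demand − MEC = 72.875 - 3.793q.
Set SMB = MC: 72.875 - 3.793q = 34.680 + 3.095q → q* = 5.5452.
Gap = |8.0553 − 5.5452| = 2.5101.

2.510 units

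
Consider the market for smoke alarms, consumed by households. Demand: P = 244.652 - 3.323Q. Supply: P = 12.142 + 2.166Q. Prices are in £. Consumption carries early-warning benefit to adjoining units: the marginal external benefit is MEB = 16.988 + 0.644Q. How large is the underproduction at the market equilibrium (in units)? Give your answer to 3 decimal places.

Market equilibrium (private): 12.142 + 2.166Q = 244.652 - 3.323Q → Q_m = 42.3593.
Social marginal benefit = demand + MEB = 261.640 - 2.679Q.
Set SMB = MC: 261.640 - 2.679Q = 12.142 + 2.166Q → Q* = 51.4960.
Gap = |42.3593 − 51.4960| = 9.1367.

9.137 units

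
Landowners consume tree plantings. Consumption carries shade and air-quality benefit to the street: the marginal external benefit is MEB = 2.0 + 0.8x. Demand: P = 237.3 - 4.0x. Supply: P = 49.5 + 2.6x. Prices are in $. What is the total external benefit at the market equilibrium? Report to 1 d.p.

Market equilibrium (private): 49.5 + 2.6x = 237.3 - 4.0x → x_m = 28.4545.
Total external benefit = ∫₀^{x_m} (2.0 + 0.8x) dx = 2.0×28.4545 + ½×0.8×28.4545² = 380.7724.

$380.8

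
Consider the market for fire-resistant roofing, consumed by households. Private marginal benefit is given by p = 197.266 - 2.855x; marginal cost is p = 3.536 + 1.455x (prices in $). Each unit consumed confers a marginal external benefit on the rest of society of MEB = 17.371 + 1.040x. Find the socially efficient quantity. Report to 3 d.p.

x* = 64.557

Social marginal benefit = demand + MEB = 214.637 - 1.815x.
Set SMB = MC: 214.637 - 1.815x = 3.536 + 1.455x → x* = 64.5569.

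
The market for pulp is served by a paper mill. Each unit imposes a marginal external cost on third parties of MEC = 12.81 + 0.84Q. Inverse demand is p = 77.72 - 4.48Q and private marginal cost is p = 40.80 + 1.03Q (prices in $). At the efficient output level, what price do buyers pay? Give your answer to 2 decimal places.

Social marginal cost = private MC + MEC = 53.61 + 1.87Q.
Set SMC = demand: 53.61 + 1.87Q = 77.72 - 4.48Q → Q* = 3.7969.
Consumer price on the demand curve at Q*: 77.72 − 4.48×3.7969 = 60.7099.

P = $60.71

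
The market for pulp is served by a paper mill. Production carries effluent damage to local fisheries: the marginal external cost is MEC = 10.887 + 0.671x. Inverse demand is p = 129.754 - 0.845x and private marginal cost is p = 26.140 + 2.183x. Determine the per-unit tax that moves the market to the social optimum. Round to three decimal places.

Social marginal cost = private MC + MEC = 37.027 + 2.854x.
Set SMC = demand: 37.027 + 2.854x = 129.754 - 0.845x → x* = 25.0681.
The Pigouvian tax equals MEC at x*: 10.887 + 0.671×25.0681 = 27.7077.

tax = 27.708 per unit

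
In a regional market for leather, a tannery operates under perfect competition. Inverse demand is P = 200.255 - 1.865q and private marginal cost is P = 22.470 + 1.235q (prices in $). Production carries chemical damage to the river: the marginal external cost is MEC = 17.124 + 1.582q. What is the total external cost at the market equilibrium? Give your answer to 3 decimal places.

Market equilibrium (private): 22.470 + 1.235q = 200.255 - 1.865q → q_m = 57.3500.
Total external cost = ∫₀^{q_m} (17.124 + 1.582q) dq = 17.124×57.3500 + ½×1.582×57.3500² = 3583.6782.

$3583.678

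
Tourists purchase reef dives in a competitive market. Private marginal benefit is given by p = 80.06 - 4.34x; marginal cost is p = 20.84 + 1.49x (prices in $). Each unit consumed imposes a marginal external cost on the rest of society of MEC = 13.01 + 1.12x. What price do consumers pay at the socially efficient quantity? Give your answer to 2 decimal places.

P = $51.20

Social marginal benefit = demand − MEC = 67.05 - 5.46x.
Set SMB = MC: 67.05 - 5.46x = 20.84 + 1.49x → x* = 6.6489.
Consumer price on the demand curve at x*: 80.06 − 4.34×6.6489 = 51.2038.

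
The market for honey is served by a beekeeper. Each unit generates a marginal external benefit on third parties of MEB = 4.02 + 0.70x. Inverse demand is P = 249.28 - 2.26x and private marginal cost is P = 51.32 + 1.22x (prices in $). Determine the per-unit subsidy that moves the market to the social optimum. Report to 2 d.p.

subsidy = $54.88 per unit

Social marginal cost = private MC − MEB = 47.30 + 0.52x.
Set SMC = demand: 47.30 + 0.52x = 249.28 - 2.26x → x* = 72.6547.
The Pigouvian subsidy equals MEB at x*: 4.02 + 0.70×72.6547 = 54.8783.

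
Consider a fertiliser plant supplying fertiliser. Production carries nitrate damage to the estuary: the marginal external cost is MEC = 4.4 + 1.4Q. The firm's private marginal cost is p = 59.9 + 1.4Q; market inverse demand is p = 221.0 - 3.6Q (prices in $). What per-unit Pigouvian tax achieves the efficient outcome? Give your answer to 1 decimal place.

tax = $38.7 per unit

Social marginal cost = private MC + MEC = 64.3 + 2.8Q.
Set SMC = demand: 64.3 + 2.8Q = 221.0 - 3.6Q → Q* = 24.4844.
The Pigouvian tax equals MEC at Q*: 4.4 + 1.4×24.4844 = 38.6782.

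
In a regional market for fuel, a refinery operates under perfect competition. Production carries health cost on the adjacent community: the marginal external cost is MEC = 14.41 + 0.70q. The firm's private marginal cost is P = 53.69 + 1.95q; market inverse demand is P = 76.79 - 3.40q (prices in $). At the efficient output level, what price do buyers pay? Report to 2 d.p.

Social marginal cost = private MC + MEC = 68.10 + 2.65q.
Set SMC = demand: 68.10 + 2.65q = 76.79 - 3.40q → q* = 1.4364.
Consumer price on the demand curve at q*: 76.79 − 3.40×1.4364 = 71.9062.

P = $71.91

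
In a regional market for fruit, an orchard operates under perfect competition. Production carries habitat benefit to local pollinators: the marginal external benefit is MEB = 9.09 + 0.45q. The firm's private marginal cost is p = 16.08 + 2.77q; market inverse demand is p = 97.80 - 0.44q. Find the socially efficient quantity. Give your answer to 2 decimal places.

q* = 32.90

Social marginal cost = private MC − MEB = 6.99 + 2.32q.
Set SMC = demand: 6.99 + 2.32q = 97.80 - 0.44q → q* = 32.9022.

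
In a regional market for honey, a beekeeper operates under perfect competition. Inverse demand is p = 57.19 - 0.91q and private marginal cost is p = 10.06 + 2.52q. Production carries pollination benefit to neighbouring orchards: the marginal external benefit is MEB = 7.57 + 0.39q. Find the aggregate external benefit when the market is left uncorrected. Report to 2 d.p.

140.83

Market equilibrium (private): 10.06 + 2.52q = 57.19 - 0.91q → q_m = 13.7405.
Total external benefit = ∫₀^{q_m} (7.57 + 0.39q) dq = 7.57×13.7405 + ½×0.39×13.7405² = 140.8318.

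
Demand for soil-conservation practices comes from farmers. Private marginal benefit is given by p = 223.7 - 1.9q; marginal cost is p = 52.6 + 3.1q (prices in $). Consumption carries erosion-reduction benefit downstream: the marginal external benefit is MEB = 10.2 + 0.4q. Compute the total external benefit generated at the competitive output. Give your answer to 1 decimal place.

$583.2

Market equilibrium (private): 52.6 + 3.1q = 223.7 - 1.9q → q_m = 34.2200.
Total external benefit = ∫₀^{q_m} (10.2 + 0.4q) dq = 10.2×34.2200 + ½×0.4×34.2200² = 583.2457.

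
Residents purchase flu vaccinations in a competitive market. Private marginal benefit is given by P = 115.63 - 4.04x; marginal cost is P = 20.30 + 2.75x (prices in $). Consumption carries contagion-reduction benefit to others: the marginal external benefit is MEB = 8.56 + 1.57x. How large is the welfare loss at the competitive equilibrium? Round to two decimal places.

Market equilibrium (private): 20.30 + 2.75x = 115.63 - 4.04x → x_m = 14.0398.
Social marginal benefit = demand + MEB = 124.19 - 2.47x.
Set SMB = MC: 124.19 - 2.47x = 20.30 + 2.75x → x* = 19.9023.
Between x* and x_m the wedge SMB − MC runs linearly from 0 to MEB(x_m), so the loss is a triangle.
DWL = ½ × 5.8625 × 30.6024 = 89.7033.

DWL = $89.70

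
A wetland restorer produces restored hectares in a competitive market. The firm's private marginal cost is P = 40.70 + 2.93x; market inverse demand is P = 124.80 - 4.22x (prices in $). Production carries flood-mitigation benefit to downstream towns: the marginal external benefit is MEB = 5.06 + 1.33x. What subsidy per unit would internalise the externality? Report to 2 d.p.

Social marginal cost = private MC − MEB = 35.64 + 1.60x.
Set SMC = demand: 35.64 + 1.60x = 124.80 - 4.22x → x* = 15.3196.
The Pigouvian subsidy equals MEB at x*: 5.06 + 1.33×15.3196 = 25.4351.

subsidy = $25.44 per unit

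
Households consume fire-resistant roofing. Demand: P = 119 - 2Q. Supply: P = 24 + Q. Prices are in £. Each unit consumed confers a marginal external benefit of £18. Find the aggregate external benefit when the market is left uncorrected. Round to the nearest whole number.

Market equilibrium (private): 24 + Q = 119 - 2Q → Q_m = 31.6667.
Total external benefit = MEB × Q_m = 18 × 31.6667 = 570.0006.

£570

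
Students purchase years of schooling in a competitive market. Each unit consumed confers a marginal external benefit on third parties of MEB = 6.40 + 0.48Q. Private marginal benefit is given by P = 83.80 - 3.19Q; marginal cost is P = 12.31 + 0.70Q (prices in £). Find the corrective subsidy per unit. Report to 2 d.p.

Social marginal benefit = demand + MEB = 90.20 - 2.71Q.
Set SMB = MC: 90.20 - 2.71Q = 12.31 + 0.70Q → Q* = 22.8416.
The Pigouvian subsidy equals MEB at Q*: 6.40 + 0.48×22.8416 = 17.3640.

subsidy = £17.36 per unit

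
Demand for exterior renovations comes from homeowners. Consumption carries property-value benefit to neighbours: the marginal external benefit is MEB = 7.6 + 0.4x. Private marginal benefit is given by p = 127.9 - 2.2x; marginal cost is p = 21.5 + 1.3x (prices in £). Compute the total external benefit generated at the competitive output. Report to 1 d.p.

£415.9

Market equilibrium (private): 21.5 + 1.3x = 127.9 - 2.2x → x_m = 30.4000.
Total external benefit = ∫₀^{x_m} (7.6 + 0.4x) dx = 7.6×30.4000 + ½×0.4×30.4000² = 415.8720.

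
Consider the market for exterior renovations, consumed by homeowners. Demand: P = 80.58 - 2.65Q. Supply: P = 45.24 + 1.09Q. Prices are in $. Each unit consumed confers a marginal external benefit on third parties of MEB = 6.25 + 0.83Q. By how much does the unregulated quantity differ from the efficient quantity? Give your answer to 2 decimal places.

Market equilibrium (private): 45.24 + 1.09Q = 80.58 - 2.65Q → Q_m = 9.4492.
Social marginal benefit = demand + MEB = 86.83 - 1.82Q.
Set SMB = MC: 86.83 - 1.82Q = 45.24 + 1.09Q → Q* = 14.2921.
Gap = |9.4492 − 14.2921| = 4.8429.

4.84 units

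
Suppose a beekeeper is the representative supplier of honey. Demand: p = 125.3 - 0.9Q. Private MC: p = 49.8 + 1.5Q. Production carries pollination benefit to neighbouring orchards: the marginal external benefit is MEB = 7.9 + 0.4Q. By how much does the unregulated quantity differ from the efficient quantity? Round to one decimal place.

Market equilibrium (private): 49.8 + 1.5Q = 125.3 - 0.9Q → Q_m = 31.4583.
Social marginal cost = private MC − MEB = 41.9 + 1.1Q.
Set SMC = demand: 41.9 + 1.1Q = 125.3 - 0.9Q → Q* = 41.7000.
Gap = |31.4583 − 41.7000| = 10.2417.

10.2 units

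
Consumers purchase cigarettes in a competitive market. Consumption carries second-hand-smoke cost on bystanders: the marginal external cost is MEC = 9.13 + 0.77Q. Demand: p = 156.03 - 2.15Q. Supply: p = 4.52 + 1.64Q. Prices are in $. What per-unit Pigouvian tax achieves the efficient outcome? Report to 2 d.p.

Social marginal benefit = demand − MEC = 146.90 - 2.92Q.
Set SMB = MC: 146.90 - 2.92Q = 4.52 + 1.64Q → Q* = 31.2237.
The Pigouvian tax equals MEC at Q*: 9.13 + 0.77×31.2237 = 33.1722.

tax = $33.17 per unit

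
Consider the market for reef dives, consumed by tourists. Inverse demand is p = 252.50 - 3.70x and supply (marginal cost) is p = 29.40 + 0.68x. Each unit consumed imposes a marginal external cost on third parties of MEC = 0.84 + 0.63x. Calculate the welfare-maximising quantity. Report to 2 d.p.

x* = 44.36

Social marginal benefit = demand − MEC = 251.66 - 4.33x.
Set SMB = MC: 251.66 - 4.33x = 29.40 + 0.68x → x* = 44.3633.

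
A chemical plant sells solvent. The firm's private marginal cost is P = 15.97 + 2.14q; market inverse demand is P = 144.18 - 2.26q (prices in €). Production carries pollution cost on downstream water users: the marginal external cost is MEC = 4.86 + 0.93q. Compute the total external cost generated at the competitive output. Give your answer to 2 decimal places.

Market equilibrium (private): 15.97 + 2.14q = 144.18 - 2.26q → q_m = 29.1386.
Total external cost = ∫₀^{q_m} (4.86 + 0.93q) dq = 4.86×29.1386 + ½×0.93×29.1386² = 536.4256.

€536.43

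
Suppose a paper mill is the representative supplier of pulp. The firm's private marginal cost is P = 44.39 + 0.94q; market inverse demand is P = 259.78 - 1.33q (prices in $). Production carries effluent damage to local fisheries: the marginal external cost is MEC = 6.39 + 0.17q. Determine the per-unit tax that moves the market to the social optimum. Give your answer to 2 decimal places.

tax = $20.95 per unit

Social marginal cost = private MC + MEC = 50.78 + 1.11q.
Set SMC = demand: 50.78 + 1.11q = 259.78 - 1.33q → q* = 85.6557.
The Pigouvian tax equals MEC at q*: 6.39 + 0.17×85.6557 = 20.9515.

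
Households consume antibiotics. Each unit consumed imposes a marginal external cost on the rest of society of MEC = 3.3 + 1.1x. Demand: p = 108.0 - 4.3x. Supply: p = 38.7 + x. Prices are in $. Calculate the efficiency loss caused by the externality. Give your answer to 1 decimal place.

Market equilibrium (private): 38.7 + x = 108.0 - 4.3x → x_m = 13.0755.
Social marginal benefit = demand − MEC = 104.7 - 5.4x.
Set SMB = MC: 104.7 - 5.4x = 38.7 + x → x* = 10.3125.
The loss is the area between SMB and MC from x* to x_m; with linear curves that's a triangle of height MEC(x_m).
DWL = ½ × 2.7630 × 17.6830 = 24.4291.

DWL = $24.4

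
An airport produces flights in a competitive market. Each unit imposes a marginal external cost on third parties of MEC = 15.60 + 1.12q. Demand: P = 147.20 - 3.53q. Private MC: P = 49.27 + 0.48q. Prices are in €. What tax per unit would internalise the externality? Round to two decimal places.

Social marginal cost = private MC + MEC = 64.87 + 1.60q.
Set SMC = demand: 64.87 + 1.60q = 147.20 - 3.53q → q* = 16.0487.
The Pigouvian tax equals MEC at q*: 15.60 + 1.12×16.0487 = 33.5745.

tax = €33.57 per unit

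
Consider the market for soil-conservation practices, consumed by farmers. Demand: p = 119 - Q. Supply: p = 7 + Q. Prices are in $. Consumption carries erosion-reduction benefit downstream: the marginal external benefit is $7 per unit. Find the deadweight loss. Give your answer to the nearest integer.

Market equilibrium (private): 7 + Q = 119 - Q → Q_m = 56.0000.
Social marginal benefit = demand + MEB = 126 - Q.
Set SMB = MC: 126 - Q = 7 + Q → Q* = 59.5000.
Height of the DWL triangle at Q_m is SMB(Q_m) − MC(Q_m) = MEB(Q_m) = 7.0000.
DWL = ½ × 3.5000 × 7.0000 = 12.2500.

DWL = $12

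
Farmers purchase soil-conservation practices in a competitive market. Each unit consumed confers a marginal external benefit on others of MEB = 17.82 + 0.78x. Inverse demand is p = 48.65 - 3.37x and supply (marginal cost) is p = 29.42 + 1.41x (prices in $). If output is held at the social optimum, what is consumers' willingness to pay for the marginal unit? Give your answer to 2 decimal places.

Social marginal benefit = demand + MEB = 66.47 - 2.59x.
Set SMB = MC: 66.47 - 2.59x = 29.42 + 1.41x → x* = 9.2625.
Consumer price on the demand curve at x*: 48.65 − 3.37×9.2625 = 17.4354.

P = $17.44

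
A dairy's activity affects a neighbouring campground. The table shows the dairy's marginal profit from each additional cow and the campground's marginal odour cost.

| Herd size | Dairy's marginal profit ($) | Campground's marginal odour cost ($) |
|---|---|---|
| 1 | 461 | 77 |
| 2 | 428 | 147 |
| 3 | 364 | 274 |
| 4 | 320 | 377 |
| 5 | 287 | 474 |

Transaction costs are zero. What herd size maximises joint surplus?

Bargaining reaches the level where marginal profit last exceeds marginal odour cost.
That holds through level 3 (364 ≥ 274) but not at 4 (320 < 377).

3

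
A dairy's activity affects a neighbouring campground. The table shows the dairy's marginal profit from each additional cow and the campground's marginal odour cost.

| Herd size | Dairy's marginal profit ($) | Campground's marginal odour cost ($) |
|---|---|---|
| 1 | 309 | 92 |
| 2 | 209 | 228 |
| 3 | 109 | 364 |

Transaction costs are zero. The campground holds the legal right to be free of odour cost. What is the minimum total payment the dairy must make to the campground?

$92

Efficient level: marginal profit ≥ marginal odour cost through level 1, so k* = 1.
With the campground holding the right, the dairy must at least compensate total damage at k*: 92 = 92.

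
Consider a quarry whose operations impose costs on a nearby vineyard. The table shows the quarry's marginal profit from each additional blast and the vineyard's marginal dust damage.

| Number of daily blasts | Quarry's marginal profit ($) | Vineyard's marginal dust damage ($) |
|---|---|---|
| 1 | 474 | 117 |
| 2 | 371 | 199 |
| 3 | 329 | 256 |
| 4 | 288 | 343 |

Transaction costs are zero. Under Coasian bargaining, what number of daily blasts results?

3

Bargaining reaches the level where marginal profit last exceeds marginal dust damage.
That holds through level 3 (329 ≥ 256) but not at 4 (288 < 343).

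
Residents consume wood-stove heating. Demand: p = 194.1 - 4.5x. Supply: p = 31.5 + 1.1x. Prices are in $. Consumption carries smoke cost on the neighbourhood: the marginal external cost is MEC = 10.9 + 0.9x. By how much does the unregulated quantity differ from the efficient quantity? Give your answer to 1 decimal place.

5.7 units

Market equilibrium (private): 31.5 + 1.1x = 194.1 - 4.5x → x_m = 29.0357.
Social marginal benefit = demand − MEC = 183.2 - 5.4x.
Set SMB = MC: 183.2 - 5.4x = 31.5 + 1.1x → x* = 23.3385.
Gap = |29.0357 − 23.3385| = 5.6972.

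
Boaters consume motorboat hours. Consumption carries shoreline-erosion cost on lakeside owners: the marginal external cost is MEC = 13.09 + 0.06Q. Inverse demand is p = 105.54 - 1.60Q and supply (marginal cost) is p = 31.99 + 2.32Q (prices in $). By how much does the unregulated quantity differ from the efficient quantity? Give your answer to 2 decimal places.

Market equilibrium (private): 31.99 + 2.32Q = 105.54 - 1.60Q → Q_m = 18.7628.
Social marginal benefit = demand − MEC = 92.45 - 1.66Q.
Set SMB = MC: 92.45 - 1.66Q = 31.99 + 2.32Q → Q* = 15.1910.
Gap = |18.7628 − 15.1910| = 3.5718.

3.57 units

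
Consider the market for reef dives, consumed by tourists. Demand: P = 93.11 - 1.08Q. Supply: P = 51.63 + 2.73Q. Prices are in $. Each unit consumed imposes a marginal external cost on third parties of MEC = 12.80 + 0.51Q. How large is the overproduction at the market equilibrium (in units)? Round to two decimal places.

4.25 units

Market equilibrium (private): 51.63 + 2.73Q = 93.11 - 1.08Q → Q_m = 10.8871.
Social marginal benefit = demand − MEC = 80.31 - 1.59Q.
Set SMB = MC: 80.31 - 1.59Q = 51.63 + 2.73Q → Q* = 6.6389.
Gap = |10.8871 − 6.6389| = 4.2482.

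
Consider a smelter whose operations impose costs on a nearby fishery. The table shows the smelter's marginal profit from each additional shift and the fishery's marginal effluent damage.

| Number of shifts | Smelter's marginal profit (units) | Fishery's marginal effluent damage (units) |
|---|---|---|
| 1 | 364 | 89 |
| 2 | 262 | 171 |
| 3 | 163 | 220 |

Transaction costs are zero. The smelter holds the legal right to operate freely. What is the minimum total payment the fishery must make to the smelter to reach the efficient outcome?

163

Left alone the smelter would choose level 3 (marginal profit stays positive).
Efficient level: k* = 2 (marginal profit ≥ marginal effluent damage through 2).
The fishery must at least cover the smelter's forgone profit from cutting 3→2: 163 = 163.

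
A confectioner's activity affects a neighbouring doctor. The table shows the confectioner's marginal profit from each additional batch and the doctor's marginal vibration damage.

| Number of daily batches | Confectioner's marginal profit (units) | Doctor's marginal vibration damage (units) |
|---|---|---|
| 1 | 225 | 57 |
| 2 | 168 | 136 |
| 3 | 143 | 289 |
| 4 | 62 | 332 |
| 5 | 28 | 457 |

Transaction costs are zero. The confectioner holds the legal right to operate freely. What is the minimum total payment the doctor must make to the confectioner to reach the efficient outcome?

233

Left alone the confectioner would choose level 5 (marginal profit stays positive).
Efficient level: k* = 2 (marginal profit ≥ marginal vibration damage through 2).
The doctor must at least cover the confectioner's forgone profit from cutting 5→2: 143 + 62 + 28 = 233.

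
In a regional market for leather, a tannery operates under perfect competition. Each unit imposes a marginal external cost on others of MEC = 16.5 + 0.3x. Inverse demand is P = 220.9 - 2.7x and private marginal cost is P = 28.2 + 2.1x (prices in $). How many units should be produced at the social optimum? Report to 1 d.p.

Social marginal cost = private MC + MEC = 44.7 + 2.4x.
Set SMC = demand: 44.7 + 2.4x = 220.9 - 2.7x → x* = 34.5490.

x* = 34.5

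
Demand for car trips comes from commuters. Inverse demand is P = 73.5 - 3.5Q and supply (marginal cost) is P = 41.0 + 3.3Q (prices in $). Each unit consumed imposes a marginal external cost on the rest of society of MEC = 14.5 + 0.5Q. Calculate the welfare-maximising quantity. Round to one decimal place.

Social marginal benefit = demand − MEC = 59.0 - 4.0Q.
Set SMB = MC: 59.0 - 4.0Q = 41.0 + 3.3Q → Q* = 2.4658.

Q* = 2.5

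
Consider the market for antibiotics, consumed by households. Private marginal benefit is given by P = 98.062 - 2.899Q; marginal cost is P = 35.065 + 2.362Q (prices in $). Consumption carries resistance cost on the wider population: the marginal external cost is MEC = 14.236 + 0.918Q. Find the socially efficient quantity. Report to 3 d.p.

Social marginal benefit = demand − MEC = 83.826 - 3.817Q.
Set SMB = MC: 83.826 - 3.817Q = 35.065 + 2.362Q → Q* = 7.8914.

Q* = 7.891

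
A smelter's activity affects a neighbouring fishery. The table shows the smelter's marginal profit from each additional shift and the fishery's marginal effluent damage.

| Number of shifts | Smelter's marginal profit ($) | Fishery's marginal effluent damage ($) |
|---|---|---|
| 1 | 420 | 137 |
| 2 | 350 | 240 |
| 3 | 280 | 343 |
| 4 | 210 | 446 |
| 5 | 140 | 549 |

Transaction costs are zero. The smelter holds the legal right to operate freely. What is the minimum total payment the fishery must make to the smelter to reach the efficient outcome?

Left alone the smelter would choose level 5 (marginal profit stays positive).
Efficient level: k* = 2 (marginal profit ≥ marginal effluent damage through 2).
The fishery must at least cover the smelter's forgone profit from cutting 5→2: 280 + 210 + 140 = 630.

$630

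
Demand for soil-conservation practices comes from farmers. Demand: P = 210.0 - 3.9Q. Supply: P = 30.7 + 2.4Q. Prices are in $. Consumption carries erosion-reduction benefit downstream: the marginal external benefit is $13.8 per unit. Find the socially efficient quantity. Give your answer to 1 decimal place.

Q* = 30.7

Social marginal benefit = demand + MEB = 223.8 - 3.9Q.
Set SMB = MC: 223.8 - 3.9Q = 30.7 + 2.4Q → Q* = 30.6508.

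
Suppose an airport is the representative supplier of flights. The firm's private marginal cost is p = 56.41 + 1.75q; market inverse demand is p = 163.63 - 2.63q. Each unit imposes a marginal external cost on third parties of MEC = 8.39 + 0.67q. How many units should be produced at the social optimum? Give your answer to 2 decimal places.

Social marginal cost = private MC + MEC = 64.80 + 2.42q.
Set SMC = demand: 64.80 + 2.42q = 163.63 - 2.63q → q* = 19.5703.

q* = 19.57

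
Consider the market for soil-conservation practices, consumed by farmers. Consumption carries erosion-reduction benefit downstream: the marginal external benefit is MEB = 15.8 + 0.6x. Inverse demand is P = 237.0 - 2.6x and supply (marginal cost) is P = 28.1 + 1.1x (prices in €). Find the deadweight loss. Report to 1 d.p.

DWL = €398.0

Market equilibrium (private): 28.1 + 1.1x = 237.0 - 2.6x → x_m = 56.4595.
Social marginal benefit = demand + MEB = 252.8 - 2.0x.
Set SMB = MC: 252.8 - 2.0x = 28.1 + 1.1x → x* = 72.4839.
Between x* and x_m the wedge SMB − MC runs linearly from 0 to MEB(x_m), so the loss is a triangle.
DWL = ½ × 16.0244 × 49.6757 = 398.0116.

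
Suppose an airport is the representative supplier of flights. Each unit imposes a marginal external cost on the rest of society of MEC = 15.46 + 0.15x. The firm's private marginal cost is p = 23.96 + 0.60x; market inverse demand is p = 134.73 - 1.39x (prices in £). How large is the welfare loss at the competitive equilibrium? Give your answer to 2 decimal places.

Market equilibrium (private): 23.96 + 0.60x = 134.73 - 1.39x → x_m = 55.6633.
Social marginal cost = private MC + MEC = 39.42 + 0.75x.
Set SMC = demand: 39.42 + 0.75x = 134.73 - 1.39x → x* = 44.5374.
The loss is the area between SMC and demand from x* to x_m; with linear curves that's a triangle of height MEC(x_m).
DWL = ½ × 11.1259 × 23.8095 = 132.4511.

DWL = £132.45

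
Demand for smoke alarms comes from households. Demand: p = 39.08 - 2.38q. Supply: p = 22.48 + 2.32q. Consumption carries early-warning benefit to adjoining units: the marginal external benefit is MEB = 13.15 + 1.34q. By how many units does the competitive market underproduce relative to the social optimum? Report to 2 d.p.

5.32 units

Market equilibrium (private): 22.48 + 2.32q = 39.08 - 2.38q → q_m = 3.5319.
Social marginal benefit = demand + MEB = 52.23 - 1.04q.
Set SMB = MC: 52.23 - 1.04q = 22.48 + 2.32q → q* = 8.8542.
Gap = |3.5319 − 8.8542| = 5.3223.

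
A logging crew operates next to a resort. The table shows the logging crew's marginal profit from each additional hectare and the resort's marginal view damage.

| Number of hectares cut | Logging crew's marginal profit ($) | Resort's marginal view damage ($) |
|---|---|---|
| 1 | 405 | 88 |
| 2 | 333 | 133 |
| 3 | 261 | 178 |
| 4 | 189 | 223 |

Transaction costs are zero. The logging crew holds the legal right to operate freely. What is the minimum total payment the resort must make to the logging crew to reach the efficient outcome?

$189

Left alone the logging crew would choose level 4 (marginal profit stays positive).
Efficient level: k* = 3 (marginal profit ≥ marginal view damage through 3).
The resort must at least cover the logging crew's forgone profit from cutting 4→3: 189 = 189.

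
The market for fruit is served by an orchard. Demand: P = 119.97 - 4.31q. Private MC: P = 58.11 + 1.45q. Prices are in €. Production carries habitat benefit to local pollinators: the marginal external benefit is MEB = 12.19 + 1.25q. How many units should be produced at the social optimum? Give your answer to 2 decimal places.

q* = 16.42

Social marginal cost = private MC − MEB = 45.92 + 0.20q.
Set SMC = demand: 45.92 + 0.20q = 119.97 - 4.31q → q* = 16.4191.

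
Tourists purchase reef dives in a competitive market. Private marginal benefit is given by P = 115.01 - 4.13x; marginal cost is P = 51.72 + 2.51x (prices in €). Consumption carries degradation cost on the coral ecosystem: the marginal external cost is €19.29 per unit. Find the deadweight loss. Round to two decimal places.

Market equilibrium (private): 51.72 + 2.51x = 115.01 - 4.13x → x_m = 9.5316.
Social marginal benefit = demand − MEC = 95.72 - 4.13x.
Set SMB = MC: 95.72 - 4.13x = 51.72 + 2.51x → x* = 6.6265.
Between x* and x_m the wedge MC − SMB runs linearly from 0 to MEC(x_m), so the loss is a triangle.
DWL = ½ × 2.9051 × 19.2900 = 28.0197.

DWL = €28.02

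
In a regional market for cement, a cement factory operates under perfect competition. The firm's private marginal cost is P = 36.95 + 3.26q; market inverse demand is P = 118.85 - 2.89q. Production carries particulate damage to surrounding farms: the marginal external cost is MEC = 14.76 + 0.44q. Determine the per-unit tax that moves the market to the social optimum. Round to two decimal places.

Social marginal cost = private MC + MEC = 51.71 + 3.70q.
Set SMC = demand: 51.71 + 3.70q = 118.85 - 2.89q → q* = 10.1882.
The Pigouvian tax equals MEC at q*: 14.76 + 0.44×10.1882 = 19.2428.

tax = 19.24 per unit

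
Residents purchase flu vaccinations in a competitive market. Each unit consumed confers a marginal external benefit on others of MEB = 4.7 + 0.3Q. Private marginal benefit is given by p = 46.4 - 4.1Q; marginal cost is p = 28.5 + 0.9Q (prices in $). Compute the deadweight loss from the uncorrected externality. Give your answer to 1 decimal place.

DWL = $3.5

Market equilibrium (private): 28.5 + 0.9Q = 46.4 - 4.1Q → Q_m = 3.5800.
Social marginal benefit = demand + MEB = 51.1 - 3.8Q.
Set SMB = MC: 51.1 - 3.8Q = 28.5 + 0.9Q → Q* = 4.8085.
Between Q* and Q_m the wedge SMB − MC runs linearly from 0 to MEB(Q_m), so the loss is a triangle.
DWL = ½ × 1.2285 × 5.7740 = 3.5467.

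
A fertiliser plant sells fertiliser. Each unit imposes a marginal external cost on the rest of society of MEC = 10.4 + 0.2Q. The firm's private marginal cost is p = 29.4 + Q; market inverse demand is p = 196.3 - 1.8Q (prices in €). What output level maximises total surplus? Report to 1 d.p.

Q* = 52.2

Social marginal cost = private MC + MEC = 39.8 + 1.2Q.
Set SMC = demand: 39.8 + 1.2Q = 196.3 - 1.8Q → Q* = 52.1667.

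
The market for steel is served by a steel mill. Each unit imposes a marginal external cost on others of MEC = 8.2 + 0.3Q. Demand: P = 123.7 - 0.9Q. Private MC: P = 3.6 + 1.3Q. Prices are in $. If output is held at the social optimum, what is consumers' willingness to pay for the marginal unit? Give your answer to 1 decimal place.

P = $83.4

Social marginal cost = private MC + MEC = 11.8 + 1.6Q.
Set SMC = demand: 11.8 + 1.6Q = 123.7 - 0.9Q → Q* = 44.7600.
Consumer price on the demand curve at Q*: 123.7 − 0.9×44.7600 = 83.4160.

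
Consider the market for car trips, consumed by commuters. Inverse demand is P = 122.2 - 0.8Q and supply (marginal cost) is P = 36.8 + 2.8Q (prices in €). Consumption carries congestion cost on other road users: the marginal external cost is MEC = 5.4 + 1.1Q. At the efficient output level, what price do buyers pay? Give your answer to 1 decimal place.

Social marginal benefit = demand − MEC = 116.8 - 1.9Q.
Set SMB = MC: 116.8 - 1.9Q = 36.8 + 2.8Q → Q* = 17.0213.
Consumer price on the demand curve at Q*: 122.2 − 0.8×17.0213 = 108.5830.

P = €108.6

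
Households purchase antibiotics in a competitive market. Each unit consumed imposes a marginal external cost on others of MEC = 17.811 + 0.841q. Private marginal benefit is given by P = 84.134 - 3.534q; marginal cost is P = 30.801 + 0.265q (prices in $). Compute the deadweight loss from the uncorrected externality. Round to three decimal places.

DWL = $94.526

Market equilibrium (private): 30.801 + 0.265q = 84.134 - 3.534q → q_m = 14.0387.
Social marginal benefit = demand − MEC = 66.323 - 4.375q.
Set SMB = MC: 66.323 - 4.375q = 30.801 + 0.265q → q* = 7.6556.
The loss is the area between SMB and MC from q* to q_m; with linear curves that's a triangle of height MEC(q_m).
DWL = ½ × 6.3831 × 29.6175 = 94.5257.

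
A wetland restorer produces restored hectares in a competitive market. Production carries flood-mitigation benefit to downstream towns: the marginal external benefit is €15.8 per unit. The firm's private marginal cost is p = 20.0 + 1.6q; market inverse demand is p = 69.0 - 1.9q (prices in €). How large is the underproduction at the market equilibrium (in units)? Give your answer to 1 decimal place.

4.5 units

Market equilibrium (private): 20.0 + 1.6q = 69.0 - 1.9q → q_m = 14.0000.
Social marginal cost = private MC − MEB = 4.2 + 1.6q.
Set SMC = demand: 4.2 + 1.6q = 69.0 - 1.9q → q* = 18.5143.
Gap = |14.0000 − 18.5143| = 4.5143.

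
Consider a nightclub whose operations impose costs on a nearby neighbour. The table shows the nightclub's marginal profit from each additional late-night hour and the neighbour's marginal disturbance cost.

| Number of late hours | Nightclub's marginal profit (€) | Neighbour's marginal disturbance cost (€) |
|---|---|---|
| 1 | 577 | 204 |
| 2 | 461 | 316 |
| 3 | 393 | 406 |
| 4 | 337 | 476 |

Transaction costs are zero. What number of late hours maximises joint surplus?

Bargaining reaches the level where marginal profit last exceeds marginal disturbance cost.
That holds through level 2 (461 ≥ 316) but not at 3 (393 < 406).

2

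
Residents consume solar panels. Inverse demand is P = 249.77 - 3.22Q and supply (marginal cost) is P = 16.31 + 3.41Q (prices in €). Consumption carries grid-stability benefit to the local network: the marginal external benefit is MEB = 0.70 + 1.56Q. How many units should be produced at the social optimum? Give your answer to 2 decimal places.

Q* = 46.19

Social marginal benefit = demand + MEB = 250.47 - 1.66Q.
Set SMB = MC: 250.47 - 1.66Q = 16.31 + 3.41Q → Q* = 46.1854.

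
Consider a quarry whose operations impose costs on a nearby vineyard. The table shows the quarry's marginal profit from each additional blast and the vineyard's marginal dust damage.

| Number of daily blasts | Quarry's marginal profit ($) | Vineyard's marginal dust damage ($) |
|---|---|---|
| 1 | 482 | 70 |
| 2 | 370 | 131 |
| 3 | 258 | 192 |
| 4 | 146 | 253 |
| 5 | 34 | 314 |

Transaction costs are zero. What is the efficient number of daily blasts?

Bargaining reaches the level where marginal profit last exceeds marginal dust damage.
That holds through level 3 (258 ≥ 192) but not at 4 (146 < 253).

3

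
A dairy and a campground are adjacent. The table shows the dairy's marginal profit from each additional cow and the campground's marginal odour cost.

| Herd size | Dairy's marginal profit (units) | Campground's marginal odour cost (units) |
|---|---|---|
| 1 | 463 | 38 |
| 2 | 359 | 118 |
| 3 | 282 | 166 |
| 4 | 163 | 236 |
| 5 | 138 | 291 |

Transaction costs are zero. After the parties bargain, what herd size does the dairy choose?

Bargaining reaches the level where marginal profit last exceeds marginal odour cost.
That holds through level 3 (282 ≥ 166) but not at 4 (163 < 236).

3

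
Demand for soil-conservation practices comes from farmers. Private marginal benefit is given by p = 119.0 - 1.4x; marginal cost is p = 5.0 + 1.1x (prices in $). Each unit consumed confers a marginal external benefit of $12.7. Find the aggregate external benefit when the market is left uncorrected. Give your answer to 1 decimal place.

Market equilibrium (private): 5.0 + 1.1x = 119.0 - 1.4x → x_m = 45.6000.
Total external benefit = MEB × x_m = 12.7 × 45.6000 = 579.1200.

$579.1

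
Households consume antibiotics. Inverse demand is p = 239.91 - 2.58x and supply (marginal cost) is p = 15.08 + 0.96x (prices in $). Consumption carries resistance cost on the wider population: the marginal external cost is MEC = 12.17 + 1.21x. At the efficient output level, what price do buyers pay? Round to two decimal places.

Social marginal benefit = demand − MEC = 227.74 - 3.79x.
Set SMB = MC: 227.74 - 3.79x = 15.08 + 0.96x → x* = 44.7705.
Consumer price on the demand curve at x*: 239.91 − 2.58×44.7705 = 124.4021.

P = $124.40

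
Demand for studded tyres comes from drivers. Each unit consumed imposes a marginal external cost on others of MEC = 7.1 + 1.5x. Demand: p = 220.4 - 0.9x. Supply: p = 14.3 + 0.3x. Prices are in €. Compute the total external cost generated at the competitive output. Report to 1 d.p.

€23343.0

Market equilibrium (private): 14.3 + 0.3x = 220.4 - 0.9x → x_m = 171.7500.
Total external cost = ∫₀^{x_m} (7.1 + 1.5x) dx = 7.1×171.7500 + ½×1.5×171.7500² = 23342.9719.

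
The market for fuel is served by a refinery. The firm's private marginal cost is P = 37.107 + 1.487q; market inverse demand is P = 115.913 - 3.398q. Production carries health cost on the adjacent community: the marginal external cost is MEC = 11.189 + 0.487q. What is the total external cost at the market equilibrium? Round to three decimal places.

Market equilibrium (private): 37.107 + 1.487q = 115.913 - 3.398q → q_m = 16.1322.
Total external cost = ∫₀^{q_m} (11.189 + 0.487q) dq = 11.189×16.1322 + ½×0.487×16.1322² = 243.8735.

243.874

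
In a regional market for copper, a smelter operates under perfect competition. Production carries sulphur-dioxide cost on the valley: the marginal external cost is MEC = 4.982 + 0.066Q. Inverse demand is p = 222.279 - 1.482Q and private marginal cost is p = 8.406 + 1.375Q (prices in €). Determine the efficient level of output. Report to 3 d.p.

Social marginal cost = private MC + MEC = 13.388 + 1.441Q.
Set SMC = demand: 13.388 + 1.441Q = 222.279 - 1.482Q → Q* = 71.4646.

Q* = 71.465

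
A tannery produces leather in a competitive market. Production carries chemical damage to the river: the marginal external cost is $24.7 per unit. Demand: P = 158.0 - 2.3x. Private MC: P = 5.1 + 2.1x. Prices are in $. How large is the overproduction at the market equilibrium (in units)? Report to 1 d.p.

Market equilibrium (private): 5.1 + 2.1x = 158.0 - 2.3x → x_m = 34.7500.
Social marginal cost = private MC + MEC = 29.8 + 2.1x.
Set SMC = demand: 29.8 + 2.1x = 158.0 - 2.3x → x* = 29.1364.
Gap = |34.7500 − 29.1364| = 5.6136.

5.6 units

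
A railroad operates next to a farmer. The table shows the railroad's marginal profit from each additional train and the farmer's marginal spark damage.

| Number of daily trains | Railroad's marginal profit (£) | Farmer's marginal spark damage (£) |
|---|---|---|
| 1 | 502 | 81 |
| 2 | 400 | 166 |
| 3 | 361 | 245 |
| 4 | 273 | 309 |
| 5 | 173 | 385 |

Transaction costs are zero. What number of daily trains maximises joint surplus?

3

Bargaining reaches the level where marginal profit last exceeds marginal spark damage.
That holds through level 3 (361 ≥ 245) but not at 4 (273 < 309).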